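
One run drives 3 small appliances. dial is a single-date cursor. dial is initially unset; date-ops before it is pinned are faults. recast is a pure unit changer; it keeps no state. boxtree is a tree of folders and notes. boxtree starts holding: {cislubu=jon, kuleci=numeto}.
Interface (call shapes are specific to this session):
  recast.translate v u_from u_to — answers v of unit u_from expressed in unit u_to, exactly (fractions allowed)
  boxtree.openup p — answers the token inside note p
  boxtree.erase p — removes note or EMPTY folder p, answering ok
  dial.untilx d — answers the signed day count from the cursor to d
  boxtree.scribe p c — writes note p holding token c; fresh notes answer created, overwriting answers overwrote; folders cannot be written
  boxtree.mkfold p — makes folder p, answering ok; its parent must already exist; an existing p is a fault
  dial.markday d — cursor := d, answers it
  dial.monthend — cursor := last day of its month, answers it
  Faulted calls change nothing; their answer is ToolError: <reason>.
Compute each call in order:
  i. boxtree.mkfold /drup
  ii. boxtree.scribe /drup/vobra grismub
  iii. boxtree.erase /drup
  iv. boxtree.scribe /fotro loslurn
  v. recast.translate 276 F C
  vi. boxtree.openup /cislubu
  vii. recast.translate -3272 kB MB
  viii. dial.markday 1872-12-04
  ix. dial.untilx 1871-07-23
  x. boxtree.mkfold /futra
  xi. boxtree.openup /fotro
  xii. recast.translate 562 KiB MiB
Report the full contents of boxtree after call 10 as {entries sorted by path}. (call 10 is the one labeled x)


Answer: {cislubu=jon, drup/, drup/vobra=grismub, fotro=loslurn, futra/, kuleci=numeto}

Derivation:
>> mkfold(/drup)
<< ok
>> scribe(/drup/vobra, grismub)
<< created
>> erase(/drup)
<< ToolError: not empty
>> scribe(/fotro, loslurn)
<< created
>> translate(276, F, C)
<< 1220/9
>> openup(/cislubu)
<< jon
>> translate(-3272, kB, MB)
<< -409/125
>> markday(1872-12-04)
<< 1872-12-04
>> untilx(1871-07-23)
<< -500
>> mkfold(/futra)
<< ok
>> openup(/fotro)
<< loslurn
>> translate(562, KiB, MiB)
<< 281/512


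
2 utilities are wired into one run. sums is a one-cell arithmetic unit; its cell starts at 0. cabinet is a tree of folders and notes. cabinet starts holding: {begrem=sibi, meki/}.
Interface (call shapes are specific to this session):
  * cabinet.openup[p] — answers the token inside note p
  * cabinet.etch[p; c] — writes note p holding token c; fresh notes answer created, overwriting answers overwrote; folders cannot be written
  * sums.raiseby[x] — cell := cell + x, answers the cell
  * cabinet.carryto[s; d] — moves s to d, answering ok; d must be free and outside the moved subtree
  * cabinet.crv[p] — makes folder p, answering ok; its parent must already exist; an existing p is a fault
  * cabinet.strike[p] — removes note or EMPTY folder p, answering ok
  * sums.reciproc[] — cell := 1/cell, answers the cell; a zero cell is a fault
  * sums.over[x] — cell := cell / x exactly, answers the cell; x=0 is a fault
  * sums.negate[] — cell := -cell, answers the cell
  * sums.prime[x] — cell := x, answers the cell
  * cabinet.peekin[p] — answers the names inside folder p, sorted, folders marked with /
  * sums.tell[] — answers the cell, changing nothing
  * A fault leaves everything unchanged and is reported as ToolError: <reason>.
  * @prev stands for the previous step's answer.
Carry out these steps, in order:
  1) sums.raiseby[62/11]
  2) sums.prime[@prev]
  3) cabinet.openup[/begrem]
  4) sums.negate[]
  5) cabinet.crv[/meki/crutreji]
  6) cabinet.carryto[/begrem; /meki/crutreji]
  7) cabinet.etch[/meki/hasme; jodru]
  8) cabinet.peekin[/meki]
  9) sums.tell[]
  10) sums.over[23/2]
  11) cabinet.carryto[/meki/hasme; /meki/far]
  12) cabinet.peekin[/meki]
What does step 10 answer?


Answer: -124/253

Derivation:
>> sums.raiseby(x='62/11')
<< 62/11
>> sums.prime(x='@prev')
<< 62/11
>> cabinet.openup(p='/begrem')
<< sibi
>> sums.negate()
<< -62/11
>> cabinet.crv(p='/meki/crutreji')
<< ok
>> cabinet.carryto(s='/begrem', d='/meki/crutreji')
<< ToolError: exists
>> cabinet.etch(p='/meki/hasme', c='jodru')
<< created
>> cabinet.peekin(p='/meki')
<< [crutreji/, hasme]
>> sums.tell()
<< -62/11
>> sums.over(x='23/2')
<< -124/253
>> cabinet.carryto(s='/meki/hasme', d='/meki/far')
<< ok
>> cabinet.peekin(p='/meki')
<< [crutreji/, far]


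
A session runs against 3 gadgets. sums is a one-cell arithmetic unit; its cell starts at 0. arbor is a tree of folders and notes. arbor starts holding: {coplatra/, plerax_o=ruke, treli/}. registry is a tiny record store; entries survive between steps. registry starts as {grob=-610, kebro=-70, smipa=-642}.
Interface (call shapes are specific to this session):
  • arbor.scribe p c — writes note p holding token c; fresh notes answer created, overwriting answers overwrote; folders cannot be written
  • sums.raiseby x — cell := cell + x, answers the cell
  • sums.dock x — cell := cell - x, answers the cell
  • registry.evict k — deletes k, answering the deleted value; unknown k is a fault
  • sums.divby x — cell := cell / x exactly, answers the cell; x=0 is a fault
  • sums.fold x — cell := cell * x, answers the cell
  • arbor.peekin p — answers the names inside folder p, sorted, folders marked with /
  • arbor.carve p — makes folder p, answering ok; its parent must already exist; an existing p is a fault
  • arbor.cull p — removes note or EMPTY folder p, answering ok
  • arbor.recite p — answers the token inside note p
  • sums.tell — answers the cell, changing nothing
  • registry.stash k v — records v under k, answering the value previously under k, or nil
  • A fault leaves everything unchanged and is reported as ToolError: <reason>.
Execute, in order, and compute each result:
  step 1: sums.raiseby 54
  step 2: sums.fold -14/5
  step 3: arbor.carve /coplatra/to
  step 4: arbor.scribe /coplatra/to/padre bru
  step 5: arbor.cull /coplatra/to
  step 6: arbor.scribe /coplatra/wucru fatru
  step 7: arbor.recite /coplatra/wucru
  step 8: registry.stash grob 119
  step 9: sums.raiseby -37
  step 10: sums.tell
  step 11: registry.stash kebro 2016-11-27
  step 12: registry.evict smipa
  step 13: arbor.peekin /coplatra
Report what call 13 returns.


Answer: [to/, wucru]

Derivation:
Invoking sums.raiseby(x→54): 54.
I invoke sums.fold(x→-14/5), which returns -756/5.
I use arbor.carve(p→/coplatra/to), giving ok.
Using arbor.scribe(p→/coplatra/to/padre, c→bru), yielding created.
I invoke arbor.cull(p→/coplatra/to), and observe ToolError: not empty.
I use arbor.scribe(p→/coplatra/wucru, c→fatru), giving created.
Calling arbor.recite(p→/coplatra/wucru), and see fatru.
Next I call registry.stash(k→grob, v→119), and get -610.
Calling sums.raiseby(x→-37), yielding -941/5.
I try sums.tell, and observe -941/5.
I use registry.stash(k→kebro, v→2016-11-27): -70.
I use registry.evict(k→smipa), yielding -642.
Now I run arbor.peekin(p→/coplatra), which returns [to/, wucru].


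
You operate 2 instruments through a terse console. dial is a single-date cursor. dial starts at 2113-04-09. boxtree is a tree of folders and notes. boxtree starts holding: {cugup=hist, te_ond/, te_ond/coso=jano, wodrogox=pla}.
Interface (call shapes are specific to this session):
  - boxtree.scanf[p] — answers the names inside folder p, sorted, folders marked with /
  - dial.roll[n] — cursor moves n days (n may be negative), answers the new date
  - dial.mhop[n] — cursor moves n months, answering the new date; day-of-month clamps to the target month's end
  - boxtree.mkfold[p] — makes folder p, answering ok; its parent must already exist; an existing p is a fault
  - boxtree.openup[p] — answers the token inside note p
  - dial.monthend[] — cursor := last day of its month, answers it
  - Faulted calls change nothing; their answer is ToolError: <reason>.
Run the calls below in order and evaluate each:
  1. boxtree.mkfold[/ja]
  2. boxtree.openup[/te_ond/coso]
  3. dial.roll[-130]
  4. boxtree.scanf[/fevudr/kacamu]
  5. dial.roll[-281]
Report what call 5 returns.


>> boxtree.mkfold(p: /ja)
<< ok
>> boxtree.openup(p: /te_ond/coso)
<< jano
>> dial.roll(n: -130)
<< 2112-11-30
>> boxtree.scanf(p: /fevudr/kacamu)
<< ToolError: not found
>> dial.roll(n: -281)
<< 2112-02-23

Answer: 2112-02-23


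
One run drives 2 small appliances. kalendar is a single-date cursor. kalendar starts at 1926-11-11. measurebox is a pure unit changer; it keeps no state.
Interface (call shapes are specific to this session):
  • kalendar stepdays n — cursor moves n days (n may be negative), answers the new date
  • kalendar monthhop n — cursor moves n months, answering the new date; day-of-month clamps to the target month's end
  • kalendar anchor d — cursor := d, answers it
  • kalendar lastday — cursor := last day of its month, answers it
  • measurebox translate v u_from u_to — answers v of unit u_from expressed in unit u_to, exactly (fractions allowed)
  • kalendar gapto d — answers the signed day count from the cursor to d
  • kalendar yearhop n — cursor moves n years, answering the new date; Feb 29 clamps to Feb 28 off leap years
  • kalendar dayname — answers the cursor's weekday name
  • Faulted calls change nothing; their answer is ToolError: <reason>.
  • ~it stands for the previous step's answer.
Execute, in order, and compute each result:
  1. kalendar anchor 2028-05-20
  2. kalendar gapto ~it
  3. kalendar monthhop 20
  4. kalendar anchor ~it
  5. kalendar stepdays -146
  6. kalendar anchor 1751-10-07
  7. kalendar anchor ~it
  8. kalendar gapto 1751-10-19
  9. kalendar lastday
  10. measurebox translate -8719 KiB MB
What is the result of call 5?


Act: kalendar anchor[d='2028-05-20']
Obs: 2028-05-20
Act: kalendar gapto[d='~it']
Obs: 0
Act: kalendar monthhop[n='20']
Obs: 2030-01-20
Act: kalendar anchor[d='~it']
Obs: 2030-01-20
Act: kalendar stepdays[n='-146']
Obs: 2029-08-27
Act: kalendar anchor[d='1751-10-07']
Obs: 1751-10-07
Act: kalendar anchor[d='~it']
Obs: 1751-10-07
Act: kalendar gapto[d='1751-10-19']
Obs: 12
Act: kalendar lastday[]
Obs: 1751-10-31
Act: measurebox translate[v='-8719'; u_from='KiB'; u_to='MB']
Obs: -139504/15625

Answer: 2029-08-27


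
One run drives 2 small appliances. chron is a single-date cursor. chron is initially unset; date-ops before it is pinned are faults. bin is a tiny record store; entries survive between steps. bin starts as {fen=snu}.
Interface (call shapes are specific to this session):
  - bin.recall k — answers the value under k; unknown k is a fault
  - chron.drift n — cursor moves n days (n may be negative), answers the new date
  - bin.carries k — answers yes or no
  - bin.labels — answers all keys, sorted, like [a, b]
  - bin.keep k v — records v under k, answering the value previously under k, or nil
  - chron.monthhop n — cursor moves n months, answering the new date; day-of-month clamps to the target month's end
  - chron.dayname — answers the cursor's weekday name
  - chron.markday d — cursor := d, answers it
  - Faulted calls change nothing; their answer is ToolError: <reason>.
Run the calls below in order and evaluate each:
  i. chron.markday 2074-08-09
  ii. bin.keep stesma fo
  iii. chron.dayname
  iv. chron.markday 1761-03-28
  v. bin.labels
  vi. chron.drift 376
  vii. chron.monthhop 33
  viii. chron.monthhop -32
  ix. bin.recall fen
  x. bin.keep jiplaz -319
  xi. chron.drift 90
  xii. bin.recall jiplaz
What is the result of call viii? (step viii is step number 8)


Answer: 1762-05-08

Derivation:
% chron.markday d: 2074-08-09
:: 2074-08-09
% bin.keep k: stesma v: fo
:: nil
% chron.dayname
:: Thursday
% chron.markday d: 1761-03-28
:: 1761-03-28
% bin.labels
:: [fen, stesma]
% chron.drift n: 376
:: 1762-04-08
% chron.monthhop n: 33
:: 1765-01-08
% chron.monthhop n: -32
:: 1762-05-08
% bin.recall k: fen
:: snu
% bin.keep k: jiplaz v: -319
:: nil
% chron.drift n: 90
:: 1762-08-06
% bin.recall k: jiplaz
:: -319


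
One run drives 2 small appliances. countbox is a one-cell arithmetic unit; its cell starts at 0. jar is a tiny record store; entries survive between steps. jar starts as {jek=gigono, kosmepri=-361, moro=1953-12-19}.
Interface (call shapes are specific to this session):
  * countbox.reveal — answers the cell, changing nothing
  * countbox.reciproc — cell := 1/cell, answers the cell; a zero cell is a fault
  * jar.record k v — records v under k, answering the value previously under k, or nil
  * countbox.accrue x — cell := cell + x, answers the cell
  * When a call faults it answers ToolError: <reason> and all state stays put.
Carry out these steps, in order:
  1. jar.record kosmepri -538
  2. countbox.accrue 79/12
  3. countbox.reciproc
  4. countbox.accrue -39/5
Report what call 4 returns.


Do: jar.record[k='kosmepri'; v='-538']
See: -361
Do: countbox.accrue[x='79/12']
See: 79/12
Do: countbox.reciproc[]
See: 12/79
Do: countbox.accrue[x='-39/5']
See: -3021/395

Answer: -3021/395


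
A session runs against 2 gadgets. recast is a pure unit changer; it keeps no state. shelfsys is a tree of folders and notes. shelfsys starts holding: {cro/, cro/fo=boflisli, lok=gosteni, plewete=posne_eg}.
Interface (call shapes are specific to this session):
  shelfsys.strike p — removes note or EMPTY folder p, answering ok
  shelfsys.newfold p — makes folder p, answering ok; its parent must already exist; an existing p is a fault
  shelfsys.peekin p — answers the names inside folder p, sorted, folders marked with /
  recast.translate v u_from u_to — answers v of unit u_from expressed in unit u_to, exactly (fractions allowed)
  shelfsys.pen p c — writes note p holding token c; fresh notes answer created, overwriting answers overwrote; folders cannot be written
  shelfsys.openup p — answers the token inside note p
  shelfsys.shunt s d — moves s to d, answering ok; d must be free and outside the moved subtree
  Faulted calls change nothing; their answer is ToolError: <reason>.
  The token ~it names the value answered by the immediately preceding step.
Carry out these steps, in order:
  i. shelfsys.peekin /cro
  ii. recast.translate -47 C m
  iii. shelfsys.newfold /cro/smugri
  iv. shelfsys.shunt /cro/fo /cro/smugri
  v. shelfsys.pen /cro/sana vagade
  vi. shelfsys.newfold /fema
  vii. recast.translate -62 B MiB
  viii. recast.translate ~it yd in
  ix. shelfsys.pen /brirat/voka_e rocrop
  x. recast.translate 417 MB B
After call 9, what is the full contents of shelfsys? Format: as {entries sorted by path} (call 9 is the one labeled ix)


Do: shelfsys.peekin[/cro]
See: [fo]
Do: recast.translate[-47; C; m]
See: ToolError: incompatible units
Do: shelfsys.newfold[/cro/smugri]
See: ok
Do: shelfsys.shunt[/cro/fo; /cro/smugri]
See: ToolError: exists
Do: shelfsys.pen[/cro/sana; vagade]
See: created
Do: shelfsys.newfold[/fema]
See: ok
Do: recast.translate[-62; B; MiB]
See: -31/524288
Do: recast.translate[~it; yd; in]
See: -279/131072
Do: shelfsys.pen[/brirat/voka_e; rocrop]
See: ToolError: no parent
Do: recast.translate[417; MB; B]
See: 417000000

Answer: {cro/, cro/fo=boflisli, cro/sana=vagade, cro/smugri/, fema/, lok=gosteni, plewete=posne_eg}


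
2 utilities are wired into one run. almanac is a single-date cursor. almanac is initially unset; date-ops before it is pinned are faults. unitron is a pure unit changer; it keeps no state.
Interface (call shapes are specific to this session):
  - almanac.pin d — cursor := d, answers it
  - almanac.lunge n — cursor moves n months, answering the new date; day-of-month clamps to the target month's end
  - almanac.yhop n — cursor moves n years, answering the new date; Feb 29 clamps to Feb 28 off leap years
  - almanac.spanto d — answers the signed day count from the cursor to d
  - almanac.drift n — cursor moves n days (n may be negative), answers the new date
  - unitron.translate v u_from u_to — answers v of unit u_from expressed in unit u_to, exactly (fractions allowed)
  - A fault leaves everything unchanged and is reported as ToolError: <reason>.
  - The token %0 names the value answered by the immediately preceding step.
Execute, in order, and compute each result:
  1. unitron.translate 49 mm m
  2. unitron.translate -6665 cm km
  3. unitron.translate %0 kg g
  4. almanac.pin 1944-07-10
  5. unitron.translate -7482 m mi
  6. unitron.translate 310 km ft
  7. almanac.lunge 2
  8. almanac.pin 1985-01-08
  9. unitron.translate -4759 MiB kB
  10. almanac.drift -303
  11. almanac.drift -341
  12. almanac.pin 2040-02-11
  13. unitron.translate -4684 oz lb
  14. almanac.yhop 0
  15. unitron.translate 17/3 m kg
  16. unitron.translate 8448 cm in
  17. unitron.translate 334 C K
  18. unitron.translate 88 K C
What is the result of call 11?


Answer: 1983-04-05

Derivation:
[in] unitron.translate 49 mm m
:: 49/1000
[in] unitron.translate -6665 cm km
:: -1333/20000
[in] unitron.translate %0 kg g
:: -1333/20
[in] almanac.pin 1944-07-10
:: 1944-07-10
[in] unitron.translate -7482 m mi
:: -155875/33528
[in] unitron.translate 310 km ft
:: 387500000/381
[in] almanac.lunge 2
:: 1944-09-10
[in] almanac.pin 1985-01-08
:: 1985-01-08
[in] unitron.translate -4759 MiB kB
:: -623771648/125
[in] almanac.drift -303
:: 1984-03-11
[in] almanac.drift -341
:: 1983-04-05
[in] almanac.pin 2040-02-11
:: 2040-02-11
[in] unitron.translate -4684 oz lb
:: -1171/4
[in] almanac.yhop 0
:: 2040-02-11
[in] unitron.translate 17/3 m kg
:: ToolError: incompatible units
[in] unitron.translate 8448 cm in
:: 422400/127
[in] unitron.translate 334 C K
:: 12143/20
[in] unitron.translate 88 K C
:: -3703/20


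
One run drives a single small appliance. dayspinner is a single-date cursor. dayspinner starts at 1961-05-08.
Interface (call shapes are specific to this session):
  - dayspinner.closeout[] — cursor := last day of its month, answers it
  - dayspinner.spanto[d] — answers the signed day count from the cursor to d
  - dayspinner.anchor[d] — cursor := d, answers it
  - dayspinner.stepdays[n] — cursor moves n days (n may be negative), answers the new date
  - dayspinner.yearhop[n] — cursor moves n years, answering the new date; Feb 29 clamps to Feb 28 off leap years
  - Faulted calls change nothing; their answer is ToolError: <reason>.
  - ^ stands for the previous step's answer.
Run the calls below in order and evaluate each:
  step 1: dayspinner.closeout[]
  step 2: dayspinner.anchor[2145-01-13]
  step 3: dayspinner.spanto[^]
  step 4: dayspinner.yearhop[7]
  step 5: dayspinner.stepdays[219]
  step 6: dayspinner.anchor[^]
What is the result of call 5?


I call dayspinner.closeout, and see 1961-05-31.
Invoking dayspinner.anchor with d: 2145-01-13, → 2145-01-13.
Next I call dayspinner.spanto with d: ^, → 0.
Then dayspinner.yearhop with n: 7, → 2152-01-13.
I run dayspinner.stepdays with n: 219: 2152-08-19.
Using dayspinner.anchor with d: ^, yielding 2152-08-19.

Answer: 2152-08-19


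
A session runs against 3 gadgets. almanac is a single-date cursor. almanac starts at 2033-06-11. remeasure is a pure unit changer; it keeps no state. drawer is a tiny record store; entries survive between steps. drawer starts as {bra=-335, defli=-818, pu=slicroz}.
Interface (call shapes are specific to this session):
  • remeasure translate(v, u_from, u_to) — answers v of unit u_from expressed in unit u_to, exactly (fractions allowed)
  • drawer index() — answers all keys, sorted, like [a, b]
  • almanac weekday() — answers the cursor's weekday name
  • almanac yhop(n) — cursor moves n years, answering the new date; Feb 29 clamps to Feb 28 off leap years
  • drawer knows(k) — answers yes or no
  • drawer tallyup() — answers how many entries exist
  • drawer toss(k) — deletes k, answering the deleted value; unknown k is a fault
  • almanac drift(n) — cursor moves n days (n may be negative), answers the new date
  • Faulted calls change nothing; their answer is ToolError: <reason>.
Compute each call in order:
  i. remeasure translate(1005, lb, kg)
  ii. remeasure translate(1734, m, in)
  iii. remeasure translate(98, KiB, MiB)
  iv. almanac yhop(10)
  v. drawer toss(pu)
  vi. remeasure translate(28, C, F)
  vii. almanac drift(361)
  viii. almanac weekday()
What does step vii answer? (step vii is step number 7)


Answer: 2044-06-06

Derivation:
Do: remeasure translate[v=1005; u_from=lb; u_to=kg]
See: 9117206637/20000000
Do: remeasure translate[v=1734; u_from=m; u_to=in]
See: 8670000/127
Do: remeasure translate[v=98; u_from=KiB; u_to=MiB]
See: 49/512
Do: almanac yhop[n=10]
See: 2043-06-11
Do: drawer toss[k=pu]
See: slicroz
Do: remeasure translate[v=28; u_from=C; u_to=F]
See: 412/5
Do: almanac drift[n=361]
See: 2044-06-06
Do: almanac weekday[]
See: Monday


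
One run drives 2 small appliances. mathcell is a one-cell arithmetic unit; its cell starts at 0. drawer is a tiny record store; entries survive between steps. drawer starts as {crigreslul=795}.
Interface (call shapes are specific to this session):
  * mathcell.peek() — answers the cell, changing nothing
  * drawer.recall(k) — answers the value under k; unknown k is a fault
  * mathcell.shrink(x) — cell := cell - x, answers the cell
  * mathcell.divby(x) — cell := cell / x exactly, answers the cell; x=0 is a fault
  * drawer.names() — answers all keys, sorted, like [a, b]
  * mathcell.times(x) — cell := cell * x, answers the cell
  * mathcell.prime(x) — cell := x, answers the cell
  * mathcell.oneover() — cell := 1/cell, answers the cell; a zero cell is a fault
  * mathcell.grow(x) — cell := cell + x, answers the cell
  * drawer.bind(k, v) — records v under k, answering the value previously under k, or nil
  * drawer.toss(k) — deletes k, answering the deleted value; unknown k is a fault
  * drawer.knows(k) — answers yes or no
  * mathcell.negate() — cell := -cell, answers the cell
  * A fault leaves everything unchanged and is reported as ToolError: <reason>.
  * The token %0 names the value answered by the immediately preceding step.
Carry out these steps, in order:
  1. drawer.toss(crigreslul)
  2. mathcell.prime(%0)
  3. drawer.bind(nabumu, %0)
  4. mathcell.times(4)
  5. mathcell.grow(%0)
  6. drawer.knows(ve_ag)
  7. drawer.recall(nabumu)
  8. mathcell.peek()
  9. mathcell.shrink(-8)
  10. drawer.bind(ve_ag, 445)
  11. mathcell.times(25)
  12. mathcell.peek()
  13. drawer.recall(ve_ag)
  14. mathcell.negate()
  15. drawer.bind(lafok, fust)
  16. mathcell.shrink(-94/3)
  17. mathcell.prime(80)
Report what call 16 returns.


Answer: -477506/3

Derivation:
Act: drawer.toss[k→crigreslul]
Obs: 795
Act: mathcell.prime[x→%0]
Obs: 795
Act: drawer.bind[k→nabumu; v→%0]
Obs: nil
Act: mathcell.times[x→4]
Obs: 3180
Act: mathcell.grow[x→%0]
Obs: 6360
Act: drawer.knows[k→ve_ag]
Obs: no
Act: drawer.recall[k→nabumu]
Obs: 795
Act: mathcell.peek[]
Obs: 6360
Act: mathcell.shrink[x→-8]
Obs: 6368
Act: drawer.bind[k→ve_ag; v→445]
Obs: nil
Act: mathcell.times[x→25]
Obs: 159200
Act: mathcell.peek[]
Obs: 159200
Act: drawer.recall[k→ve_ag]
Obs: 445
Act: mathcell.negate[]
Obs: -159200
Act: drawer.bind[k→lafok; v→fust]
Obs: nil
Act: mathcell.shrink[x→-94/3]
Obs: -477506/3
Act: mathcell.prime[x→80]
Obs: 80


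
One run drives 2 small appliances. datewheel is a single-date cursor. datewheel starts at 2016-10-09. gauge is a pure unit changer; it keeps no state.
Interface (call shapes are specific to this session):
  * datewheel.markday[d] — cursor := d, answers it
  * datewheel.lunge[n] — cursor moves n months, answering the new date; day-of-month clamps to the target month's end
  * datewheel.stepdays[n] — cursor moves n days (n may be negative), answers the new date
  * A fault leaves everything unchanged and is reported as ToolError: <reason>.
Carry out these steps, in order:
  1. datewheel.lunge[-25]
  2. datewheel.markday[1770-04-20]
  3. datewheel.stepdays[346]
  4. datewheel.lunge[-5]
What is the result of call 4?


Do: datewheel.lunge[n='-25']
See: 2014-09-09
Do: datewheel.markday[d='1770-04-20']
See: 1770-04-20
Do: datewheel.stepdays[n='346']
See: 1771-04-01
Do: datewheel.lunge[n='-5']
See: 1770-11-01

Answer: 1770-11-01


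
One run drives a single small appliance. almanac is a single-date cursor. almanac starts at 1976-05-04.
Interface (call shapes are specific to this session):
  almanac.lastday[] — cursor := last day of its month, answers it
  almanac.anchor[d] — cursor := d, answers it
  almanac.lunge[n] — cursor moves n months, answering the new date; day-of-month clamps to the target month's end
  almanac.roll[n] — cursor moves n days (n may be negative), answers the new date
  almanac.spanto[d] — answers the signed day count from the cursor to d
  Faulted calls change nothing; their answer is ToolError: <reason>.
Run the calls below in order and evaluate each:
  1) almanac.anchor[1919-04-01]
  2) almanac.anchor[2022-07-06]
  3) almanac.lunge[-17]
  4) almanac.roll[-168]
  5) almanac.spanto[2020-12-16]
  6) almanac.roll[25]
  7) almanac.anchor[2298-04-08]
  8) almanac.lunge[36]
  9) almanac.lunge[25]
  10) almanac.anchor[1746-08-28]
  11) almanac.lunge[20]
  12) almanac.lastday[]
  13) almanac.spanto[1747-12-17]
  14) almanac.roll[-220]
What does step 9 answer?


Answer: 2303-05-08

Derivation:
==> anchor(d: 1919-04-01)
<== 1919-04-01
==> anchor(d: 2022-07-06)
<== 2022-07-06
==> lunge(n: -17)
<== 2021-02-06
==> roll(n: -168)
<== 2020-08-22
==> spanto(d: 2020-12-16)
<== 116
==> roll(n: 25)
<== 2020-09-16
==> anchor(d: 2298-04-08)
<== 2298-04-08
==> lunge(n: 36)
<== 2301-04-08
==> lunge(n: 25)
<== 2303-05-08
==> anchor(d: 1746-08-28)
<== 1746-08-28
==> lunge(n: 20)
<== 1748-04-28
==> lastday()
<== 1748-04-30
==> spanto(d: 1747-12-17)
<== -135
==> roll(n: -220)
<== 1747-09-23


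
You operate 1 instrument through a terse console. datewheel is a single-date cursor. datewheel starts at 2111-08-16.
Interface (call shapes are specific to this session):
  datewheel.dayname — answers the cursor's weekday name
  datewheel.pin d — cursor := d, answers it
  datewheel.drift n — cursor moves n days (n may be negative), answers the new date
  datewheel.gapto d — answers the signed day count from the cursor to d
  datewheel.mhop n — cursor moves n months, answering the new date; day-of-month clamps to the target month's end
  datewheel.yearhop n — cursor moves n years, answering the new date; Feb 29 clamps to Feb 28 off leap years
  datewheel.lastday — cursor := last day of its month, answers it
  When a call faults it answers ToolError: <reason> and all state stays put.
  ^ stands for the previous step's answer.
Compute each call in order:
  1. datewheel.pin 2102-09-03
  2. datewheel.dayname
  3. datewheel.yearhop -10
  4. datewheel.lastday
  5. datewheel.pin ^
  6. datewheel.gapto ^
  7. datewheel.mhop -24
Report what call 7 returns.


Answer: 2090-09-30

Derivation:
-- 1. datewheel.pin(d='2102-09-03') => 2102-09-03
-- 2. datewheel.dayname() => Sunday
-- 3. datewheel.yearhop(n='-10') => 2092-09-03
-- 4. datewheel.lastday() => 2092-09-30
-- 5. datewheel.pin(d='^') => 2092-09-30
-- 6. datewheel.gapto(d='^') => 0
-- 7. datewheel.mhop(n='-24') => 2090-09-30


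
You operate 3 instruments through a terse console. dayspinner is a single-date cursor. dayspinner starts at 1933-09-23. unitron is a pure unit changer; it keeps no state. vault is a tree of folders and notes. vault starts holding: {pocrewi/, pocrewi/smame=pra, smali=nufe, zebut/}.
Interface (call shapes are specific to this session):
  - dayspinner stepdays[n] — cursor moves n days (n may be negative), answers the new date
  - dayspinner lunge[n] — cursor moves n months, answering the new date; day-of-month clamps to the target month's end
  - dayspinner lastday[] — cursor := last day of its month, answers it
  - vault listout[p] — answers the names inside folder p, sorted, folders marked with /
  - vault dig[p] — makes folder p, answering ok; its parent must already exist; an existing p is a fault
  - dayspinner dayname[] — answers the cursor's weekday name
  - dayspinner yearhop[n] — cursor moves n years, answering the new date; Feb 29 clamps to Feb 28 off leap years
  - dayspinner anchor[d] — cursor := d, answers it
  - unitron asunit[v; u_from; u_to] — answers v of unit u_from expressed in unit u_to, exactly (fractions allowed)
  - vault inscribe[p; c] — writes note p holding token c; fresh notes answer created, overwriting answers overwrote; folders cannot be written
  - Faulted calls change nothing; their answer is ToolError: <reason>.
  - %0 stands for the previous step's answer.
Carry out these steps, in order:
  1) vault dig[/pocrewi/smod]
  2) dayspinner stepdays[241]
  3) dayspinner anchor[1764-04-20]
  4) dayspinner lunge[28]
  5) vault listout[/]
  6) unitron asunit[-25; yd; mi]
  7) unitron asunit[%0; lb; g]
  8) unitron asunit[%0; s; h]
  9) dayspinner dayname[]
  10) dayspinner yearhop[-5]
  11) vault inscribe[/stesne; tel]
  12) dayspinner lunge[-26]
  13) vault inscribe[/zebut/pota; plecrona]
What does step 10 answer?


[in] vault dig p: /pocrewi/smod
  ok
[in] dayspinner stepdays n: 241
  1934-05-22
[in] dayspinner anchor d: 1764-04-20
  1764-04-20
[in] dayspinner lunge n: 28
  1766-08-20
[in] vault listout p: /
  [pocrewi/, smali, zebut/]
[in] unitron asunit v: -25 u_from: yd u_to: mi
  -5/352
[in] unitron asunit v: %0 u_from: lb u_to: g
  -4123567/640000
[in] unitron asunit v: %0 u_from: s u_to: h
  -4123567/2304000000
[in] dayspinner dayname
  Wednesday
[in] dayspinner yearhop n: -5
  1761-08-20
[in] vault inscribe p: /stesne c: tel
  created
[in] dayspinner lunge n: -26
  1759-06-20
[in] vault inscribe p: /zebut/pota c: plecrona
  created

Answer: 1761-08-20


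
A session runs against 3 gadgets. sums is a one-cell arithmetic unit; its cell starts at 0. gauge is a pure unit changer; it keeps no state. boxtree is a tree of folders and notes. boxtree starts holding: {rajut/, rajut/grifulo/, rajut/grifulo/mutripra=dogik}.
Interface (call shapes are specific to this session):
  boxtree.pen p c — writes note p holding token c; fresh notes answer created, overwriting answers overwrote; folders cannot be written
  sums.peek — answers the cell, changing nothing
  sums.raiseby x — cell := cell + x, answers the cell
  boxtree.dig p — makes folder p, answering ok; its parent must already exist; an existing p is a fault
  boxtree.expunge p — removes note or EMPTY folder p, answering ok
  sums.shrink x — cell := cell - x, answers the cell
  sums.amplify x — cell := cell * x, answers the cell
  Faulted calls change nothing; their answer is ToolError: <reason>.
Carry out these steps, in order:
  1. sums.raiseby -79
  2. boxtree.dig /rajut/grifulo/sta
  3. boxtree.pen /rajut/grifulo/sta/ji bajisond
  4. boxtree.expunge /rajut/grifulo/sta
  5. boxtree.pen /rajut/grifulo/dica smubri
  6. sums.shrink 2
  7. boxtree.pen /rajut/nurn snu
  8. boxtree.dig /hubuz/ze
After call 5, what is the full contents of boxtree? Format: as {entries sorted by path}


Answer: {rajut/, rajut/grifulo/, rajut/grifulo/dica=smubri, rajut/grifulo/mutripra=dogik, rajut/grifulo/sta/, rajut/grifulo/sta/ji=bajisond}

Derivation:
% 1. sums.raiseby(x→-79) ~> -79
% 2. boxtree.dig(p→/rajut/grifulo/sta) ~> ok
% 3. boxtree.pen(p→/rajut/grifulo/sta/ji, c→bajisond) ~> created
% 4. boxtree.expunge(p→/rajut/grifulo/sta) ~> ToolError: not empty
% 5. boxtree.pen(p→/rajut/grifulo/dica, c→smubri) ~> created
% 6. sums.shrink(x→2) ~> -81
% 7. boxtree.pen(p→/rajut/nurn, c→snu) ~> created
% 8. boxtree.dig(p→/hubuz/ze) ~> ToolError: no parent


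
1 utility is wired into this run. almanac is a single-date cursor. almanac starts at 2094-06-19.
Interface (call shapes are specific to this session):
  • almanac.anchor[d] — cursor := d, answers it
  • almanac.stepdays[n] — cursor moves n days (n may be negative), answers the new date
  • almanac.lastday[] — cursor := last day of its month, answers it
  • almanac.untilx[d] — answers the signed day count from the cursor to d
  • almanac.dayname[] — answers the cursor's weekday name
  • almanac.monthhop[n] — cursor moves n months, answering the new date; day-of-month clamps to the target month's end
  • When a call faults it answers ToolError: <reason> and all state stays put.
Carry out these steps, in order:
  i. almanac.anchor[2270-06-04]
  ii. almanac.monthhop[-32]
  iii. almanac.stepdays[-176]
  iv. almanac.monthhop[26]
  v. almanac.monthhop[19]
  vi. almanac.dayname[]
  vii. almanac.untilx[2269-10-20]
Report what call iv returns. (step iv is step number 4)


-- 1. anchor(2270-06-04) => 2270-06-04
-- 2. monthhop(-32) => 2267-10-04
-- 3. stepdays(-176) => 2267-04-11
-- 4. monthhop(26) => 2269-06-11
-- 5. monthhop(19) => 2271-01-11
-- 6. dayname() => Wednesday
-- 7. untilx(2269-10-20) => -448

Answer: 2269-06-11


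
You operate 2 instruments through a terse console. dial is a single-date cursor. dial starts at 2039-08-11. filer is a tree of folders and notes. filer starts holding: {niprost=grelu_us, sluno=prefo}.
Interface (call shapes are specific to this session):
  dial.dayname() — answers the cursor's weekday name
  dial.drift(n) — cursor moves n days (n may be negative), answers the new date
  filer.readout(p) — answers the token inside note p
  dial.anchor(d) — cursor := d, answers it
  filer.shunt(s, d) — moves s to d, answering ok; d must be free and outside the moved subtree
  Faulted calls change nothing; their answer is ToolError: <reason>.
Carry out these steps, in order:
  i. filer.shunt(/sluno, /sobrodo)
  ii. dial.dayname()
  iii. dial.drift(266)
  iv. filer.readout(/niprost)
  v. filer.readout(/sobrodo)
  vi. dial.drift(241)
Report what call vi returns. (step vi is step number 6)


Answer: 2040-12-30

Derivation:
==> shunt(/sluno, /sobrodo)
<== ok
==> dayname()
<== Thursday
==> drift(266)
<== 2040-05-03
==> readout(/niprost)
<== grelu_us
==> readout(/sobrodo)
<== prefo
==> drift(241)
<== 2040-12-30


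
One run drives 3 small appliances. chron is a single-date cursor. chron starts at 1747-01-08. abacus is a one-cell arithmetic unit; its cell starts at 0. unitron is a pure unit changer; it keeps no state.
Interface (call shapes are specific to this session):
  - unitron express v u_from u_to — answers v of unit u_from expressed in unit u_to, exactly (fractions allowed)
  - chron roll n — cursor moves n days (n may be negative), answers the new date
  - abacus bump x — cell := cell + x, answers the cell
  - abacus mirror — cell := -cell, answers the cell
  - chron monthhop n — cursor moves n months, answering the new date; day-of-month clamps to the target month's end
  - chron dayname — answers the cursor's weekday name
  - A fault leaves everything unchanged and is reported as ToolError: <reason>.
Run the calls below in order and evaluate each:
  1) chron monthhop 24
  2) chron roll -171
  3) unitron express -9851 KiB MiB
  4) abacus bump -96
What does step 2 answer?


>>> chron monthhop n='24'
  1749-01-08
>>> chron roll n='-171'
  1748-07-21
>>> unitron express v='-9851' u_from='KiB' u_to='MiB'
  -9851/1024
>>> abacus bump x='-96'
  -96

Answer: 1748-07-21


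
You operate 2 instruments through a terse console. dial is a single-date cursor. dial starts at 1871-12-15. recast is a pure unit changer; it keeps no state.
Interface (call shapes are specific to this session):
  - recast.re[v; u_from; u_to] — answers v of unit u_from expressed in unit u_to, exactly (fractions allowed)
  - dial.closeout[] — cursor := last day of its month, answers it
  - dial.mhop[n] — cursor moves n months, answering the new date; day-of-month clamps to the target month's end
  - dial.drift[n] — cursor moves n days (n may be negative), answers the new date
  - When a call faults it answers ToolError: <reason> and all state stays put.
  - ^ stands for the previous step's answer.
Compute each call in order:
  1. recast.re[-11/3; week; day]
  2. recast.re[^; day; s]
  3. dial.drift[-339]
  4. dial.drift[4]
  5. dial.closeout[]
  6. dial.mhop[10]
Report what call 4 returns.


Step: recast.re[-11/3; week; day]
Result: -77/3
Step: recast.re[^; day; s]
Result: -2217600
Step: dial.drift[-339]
Result: 1871-01-10
Step: dial.drift[4]
Result: 1871-01-14
Step: dial.closeout[]
Result: 1871-01-31
Step: dial.mhop[10]
Result: 1871-11-30

Answer: 1871-01-14


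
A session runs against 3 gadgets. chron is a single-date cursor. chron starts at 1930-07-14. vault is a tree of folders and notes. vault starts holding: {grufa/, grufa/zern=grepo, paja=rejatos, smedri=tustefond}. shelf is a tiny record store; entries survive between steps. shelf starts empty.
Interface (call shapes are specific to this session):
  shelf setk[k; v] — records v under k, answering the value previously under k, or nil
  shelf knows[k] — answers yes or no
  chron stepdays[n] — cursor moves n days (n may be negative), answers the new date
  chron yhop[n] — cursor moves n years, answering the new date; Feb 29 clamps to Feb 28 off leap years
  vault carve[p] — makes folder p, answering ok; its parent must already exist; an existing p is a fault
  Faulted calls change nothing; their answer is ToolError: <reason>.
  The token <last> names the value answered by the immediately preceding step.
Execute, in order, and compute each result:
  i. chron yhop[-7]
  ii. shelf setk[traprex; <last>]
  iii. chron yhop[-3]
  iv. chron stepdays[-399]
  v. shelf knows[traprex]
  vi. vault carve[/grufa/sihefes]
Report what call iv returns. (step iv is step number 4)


Answer: 1919-06-11

Derivation:
I invoke chron yhop using n='-7', and see 1923-07-14.
Now I run shelf setk using k='traprex', v='<last>', and see nil.
Next I call chron yhop using n='-3', and observe 1920-07-14.
Next I call chron stepdays using n='-399', yielding 1919-06-11.
Now I run shelf knows using k='traprex', yielding yes.
I invoke vault carve using p='/grufa/sihefes', and observe ok.


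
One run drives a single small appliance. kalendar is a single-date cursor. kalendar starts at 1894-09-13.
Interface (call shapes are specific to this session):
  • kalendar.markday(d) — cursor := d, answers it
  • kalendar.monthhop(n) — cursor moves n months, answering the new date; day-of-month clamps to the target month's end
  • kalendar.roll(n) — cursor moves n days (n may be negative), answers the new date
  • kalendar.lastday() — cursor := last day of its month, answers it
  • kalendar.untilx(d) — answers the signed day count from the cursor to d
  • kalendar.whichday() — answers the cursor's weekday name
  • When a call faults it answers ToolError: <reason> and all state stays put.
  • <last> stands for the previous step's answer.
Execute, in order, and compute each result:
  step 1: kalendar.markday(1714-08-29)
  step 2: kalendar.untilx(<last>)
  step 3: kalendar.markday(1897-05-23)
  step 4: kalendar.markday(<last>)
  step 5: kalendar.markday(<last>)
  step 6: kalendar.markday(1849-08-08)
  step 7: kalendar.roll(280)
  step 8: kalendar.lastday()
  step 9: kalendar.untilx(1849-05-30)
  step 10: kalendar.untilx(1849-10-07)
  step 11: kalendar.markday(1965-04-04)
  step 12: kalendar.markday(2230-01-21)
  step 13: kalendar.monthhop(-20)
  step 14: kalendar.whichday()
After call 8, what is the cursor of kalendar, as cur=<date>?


Act: kalendar.markday[d=1714-08-29]
Obs: 1714-08-29
Act: kalendar.untilx[d=<last>]
Obs: 0
Act: kalendar.markday[d=1897-05-23]
Obs: 1897-05-23
Act: kalendar.markday[d=<last>]
Obs: 1897-05-23
Act: kalendar.markday[d=<last>]
Obs: 1897-05-23
Act: kalendar.markday[d=1849-08-08]
Obs: 1849-08-08
Act: kalendar.roll[n=280]
Obs: 1850-05-15
Act: kalendar.lastday[]
Obs: 1850-05-31
Act: kalendar.untilx[d=1849-05-30]
Obs: -366
Act: kalendar.untilx[d=1849-10-07]
Obs: -236
Act: kalendar.markday[d=1965-04-04]
Obs: 1965-04-04
Act: kalendar.markday[d=2230-01-21]
Obs: 2230-01-21
Act: kalendar.monthhop[n=-20]
Obs: 2228-05-21
Act: kalendar.whichday[]
Obs: Wednesday

Answer: cur=1850-05-31


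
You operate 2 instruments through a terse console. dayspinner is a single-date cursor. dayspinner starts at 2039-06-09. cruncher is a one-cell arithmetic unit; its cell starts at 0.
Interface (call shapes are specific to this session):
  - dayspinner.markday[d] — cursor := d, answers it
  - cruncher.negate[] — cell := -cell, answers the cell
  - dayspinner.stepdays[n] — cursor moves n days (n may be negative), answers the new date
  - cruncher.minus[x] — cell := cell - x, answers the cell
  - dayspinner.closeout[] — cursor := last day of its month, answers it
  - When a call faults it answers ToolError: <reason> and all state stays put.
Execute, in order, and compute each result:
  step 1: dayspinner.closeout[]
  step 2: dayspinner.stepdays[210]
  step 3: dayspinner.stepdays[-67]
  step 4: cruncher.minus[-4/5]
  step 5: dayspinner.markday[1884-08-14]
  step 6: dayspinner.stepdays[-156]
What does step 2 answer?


Answer: 2040-01-26

Derivation:
·→ dayspinner.closeout()
·← 2039-06-30
·→ dayspinner.stepdays(210)
·← 2040-01-26
·→ dayspinner.stepdays(-67)
·← 2039-11-20
·→ cruncher.minus(-4/5)
·← 4/5
·→ dayspinner.markday(1884-08-14)
·← 1884-08-14
·→ dayspinner.stepdays(-156)
·← 1884-03-11
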